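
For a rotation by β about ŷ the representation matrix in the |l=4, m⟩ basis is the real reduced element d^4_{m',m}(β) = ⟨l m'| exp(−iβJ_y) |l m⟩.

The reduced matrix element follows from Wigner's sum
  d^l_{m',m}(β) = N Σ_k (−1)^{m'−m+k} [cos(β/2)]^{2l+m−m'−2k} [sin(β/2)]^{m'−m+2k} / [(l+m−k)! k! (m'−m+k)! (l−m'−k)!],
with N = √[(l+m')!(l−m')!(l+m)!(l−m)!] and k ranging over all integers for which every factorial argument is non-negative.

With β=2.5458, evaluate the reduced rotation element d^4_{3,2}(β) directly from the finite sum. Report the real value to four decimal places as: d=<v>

d=0.0207

d^4_{3,2}(β=2.5458) via Wigner's sum:
With c≡cos(β/2)=0.293510 and s≡sin(β/2)=0.955956, N=[5040·1·720·2]^{1/2}=2693.993318
The bounds max(0,m−m')=0 and min(l+m,l−m')=1 give 2 terms
  k=0: (−1)^1·2693.9933/(720)·0.2935^7·0.9560^1 = -0.000671
  k=1: (−1)^2·2693.9933/(240)·0.2935^5·0.9560^3 = +0.021361
d^4_{3,2}(2.5458) = -0.000671 +0.021361 = +0.020689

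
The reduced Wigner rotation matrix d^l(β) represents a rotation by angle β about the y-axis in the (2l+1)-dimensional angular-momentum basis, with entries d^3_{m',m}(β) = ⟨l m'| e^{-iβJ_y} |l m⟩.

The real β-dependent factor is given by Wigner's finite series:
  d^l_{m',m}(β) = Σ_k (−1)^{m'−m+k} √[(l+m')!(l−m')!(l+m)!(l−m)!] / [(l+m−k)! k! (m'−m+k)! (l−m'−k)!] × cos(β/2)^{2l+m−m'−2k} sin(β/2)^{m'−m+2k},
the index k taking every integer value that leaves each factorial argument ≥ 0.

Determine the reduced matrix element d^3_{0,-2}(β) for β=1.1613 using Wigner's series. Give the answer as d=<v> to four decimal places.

d^3_{0,-2}(β=1.1613) via Wigner's sum:
c=cos(1.1613/2)=0.836106, s=sin(1.1613/2)=0.548568; N=√[6·6·1·120]=65.726707
Admissible k: 0..1 (factorial args all ≥0)
  k=0: (−1)^2·65.7267/(12)·0.8361^4·0.5486^2 = +0.805502
  k=1: (−1)^3·65.7267/(12)·0.8361^2·0.5486^4 = -0.346740
d^3_{0,-2}(1.1613) = +0.805502 -0.346740 = +0.458762

d=0.4588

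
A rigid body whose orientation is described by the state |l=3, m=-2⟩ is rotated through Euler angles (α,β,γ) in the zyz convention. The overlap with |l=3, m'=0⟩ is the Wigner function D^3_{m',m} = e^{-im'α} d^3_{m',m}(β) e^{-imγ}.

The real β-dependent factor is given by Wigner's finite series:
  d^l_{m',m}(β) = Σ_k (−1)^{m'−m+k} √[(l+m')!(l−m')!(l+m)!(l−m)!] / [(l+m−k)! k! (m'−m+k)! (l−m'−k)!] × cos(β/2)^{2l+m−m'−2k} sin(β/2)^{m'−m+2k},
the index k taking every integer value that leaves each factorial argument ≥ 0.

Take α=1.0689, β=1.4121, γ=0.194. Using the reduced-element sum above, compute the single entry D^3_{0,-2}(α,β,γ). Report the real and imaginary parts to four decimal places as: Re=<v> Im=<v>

Split into d^3_{0,-2}(β=1.4121) × two z-phases.
With c≡cos(β/2)=0.760931 and s≡sin(β/2)=0.648833, N=[6·6·1·120]^{1/2}=65.726707
The bounds max(0,m−m')=0 and min(l+m,l−m')=1 give 2 terms
  k=0: (−1)^2·65.7267/(12)·0.7609^4·0.6488^2 = +0.773049
  k=1: (−1)^3·65.7267/(12)·0.7609^2·0.6488^4 = -0.562060
d^3_{0,-2}(1.4121) = +0.773049 -0.562060 = +0.210989
Phases: e^{-i·(0)·1.0689}=+1.000000+0.000000i, e^{-i·(-2)·0.194}=+0.925668+0.378338i ⇒ D=+0.195305+0.079825i

Re=0.1953 Im=0.0798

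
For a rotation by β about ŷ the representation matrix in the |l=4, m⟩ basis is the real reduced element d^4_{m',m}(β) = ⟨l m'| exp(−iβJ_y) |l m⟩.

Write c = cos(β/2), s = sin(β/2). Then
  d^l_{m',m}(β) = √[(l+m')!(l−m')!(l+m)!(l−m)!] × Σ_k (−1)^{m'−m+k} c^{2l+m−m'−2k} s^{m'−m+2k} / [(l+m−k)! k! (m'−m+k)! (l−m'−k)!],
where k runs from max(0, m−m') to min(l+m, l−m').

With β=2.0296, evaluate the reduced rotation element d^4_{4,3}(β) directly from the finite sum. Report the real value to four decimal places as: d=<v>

d=-0.0274

d^4_{4,3}(β=2.0296) via Wigner's sum:
c=cos(2.0296/2)=0.527790, s=sin(2.0296/2)=0.849375; N=√[40320·1·5040·1]=14255.272709
Admissible k: 0..0 (factorial args all ≥0)
  k=0: (−1)^1·14255.2727/(5040)·0.5278^7·0.8494^1 = -0.027408
d^4_{4,3}(2.0296) = -0.027408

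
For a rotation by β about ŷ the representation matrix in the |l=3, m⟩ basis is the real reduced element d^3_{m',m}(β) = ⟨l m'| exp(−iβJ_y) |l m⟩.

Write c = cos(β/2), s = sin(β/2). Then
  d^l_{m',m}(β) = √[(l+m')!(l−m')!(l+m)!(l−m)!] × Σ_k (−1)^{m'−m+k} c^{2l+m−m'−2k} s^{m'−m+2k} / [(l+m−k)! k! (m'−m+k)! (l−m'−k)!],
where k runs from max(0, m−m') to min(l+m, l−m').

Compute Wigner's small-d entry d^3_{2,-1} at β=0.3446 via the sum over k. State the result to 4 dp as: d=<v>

d=-0.0300

d^3_{2,-1}(β=0.3446) via Wigner's sum:
With c≡cos(β/2)=0.985193 and s≡sin(β/2)=0.171449, N=[120·1·2·24]^{1/2}=75.894664
The bounds max(0,m−m')=0 and min(l+m,l−m')=1 give 2 terms
  k=0: (−1)^3·75.8947/(12)·0.9852^3·0.1714^3 = -0.030479
  k=1: (−1)^4·75.8947/(24)·0.9852^1·0.1714^5 = +0.000462
d^3_{2,-1}(0.3446) = -0.030479 +0.000462 = -0.030017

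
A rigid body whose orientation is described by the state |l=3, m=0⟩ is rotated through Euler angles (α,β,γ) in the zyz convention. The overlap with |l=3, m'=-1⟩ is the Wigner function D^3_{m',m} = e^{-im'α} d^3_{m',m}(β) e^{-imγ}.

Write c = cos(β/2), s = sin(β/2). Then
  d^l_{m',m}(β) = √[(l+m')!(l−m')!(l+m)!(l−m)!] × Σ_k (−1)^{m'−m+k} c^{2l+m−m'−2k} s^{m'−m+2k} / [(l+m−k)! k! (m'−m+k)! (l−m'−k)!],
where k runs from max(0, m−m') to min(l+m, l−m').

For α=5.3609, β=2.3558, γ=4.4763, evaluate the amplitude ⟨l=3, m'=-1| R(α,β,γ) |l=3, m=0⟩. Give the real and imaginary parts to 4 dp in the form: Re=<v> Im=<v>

Split into d^3_{-1,0}(β=2.3558) × two z-phases.
Half-angle: c=0.382866, s=0.923804. N=√(2·24·6·6)=41.569219
Admissible k: 1..3 (factorial args all ≥0)
  k=1: (−1)^0·41.5692/(12)·0.3829^5·0.9238^1 = +0.026327
  k=2: (−1)^1·41.5692/(4)·0.3829^3·0.9238^3 = -0.459823
  k=3: (−1)^2·41.5692/(12)·0.3829^1·0.9238^5 = +0.892352
d^3_{-1,0}(2.3558) = +0.026327 -0.459823 +0.892352 = +0.458856
Attach z-rotation phases: D = e^{-i(-1)(5.3609)}·(+0.458856)·e^{-i(0)(4.4763)} = +0.277149-0.365701i

Re=0.2771 Im=-0.3657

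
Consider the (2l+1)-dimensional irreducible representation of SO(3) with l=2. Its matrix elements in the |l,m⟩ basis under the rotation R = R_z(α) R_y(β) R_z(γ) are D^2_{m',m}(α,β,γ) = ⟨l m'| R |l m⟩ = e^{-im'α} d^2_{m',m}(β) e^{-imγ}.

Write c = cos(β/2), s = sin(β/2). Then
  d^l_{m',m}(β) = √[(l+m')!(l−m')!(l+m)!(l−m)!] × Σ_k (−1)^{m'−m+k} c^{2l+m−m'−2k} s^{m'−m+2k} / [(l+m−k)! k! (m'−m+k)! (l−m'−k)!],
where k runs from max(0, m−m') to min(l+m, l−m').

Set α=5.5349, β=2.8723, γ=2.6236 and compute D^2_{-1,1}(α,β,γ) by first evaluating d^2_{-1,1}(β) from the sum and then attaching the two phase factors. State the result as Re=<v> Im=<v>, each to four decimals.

Re=0.8871 Im=-0.2080

First d^2_{-1,1}(β=2.8723), then the phase factors e^{-i(-1)α} and e^{-i(1)γ}:
Half-angle: c=0.134240, s=0.990949. N=√(1·6·6·1)=6.000000
Admissible k: 2..3 (factorial args all ≥0)
  k=2: (−1)^0·6.0000/(2)·0.1342^2·0.9909^2 = +0.053087
  k=3: (−1)^1·6.0000/(6)·0.1342^0·0.9909^4 = -0.964284
d^2_{-1,1}(2.8723) = +0.053087 -0.964284 = -0.911197
Attach z-rotation phases: D = e^{-i(-1)(5.5349)}·(-0.911197)·e^{-i(1)(2.6236)} = +0.887141-0.207992i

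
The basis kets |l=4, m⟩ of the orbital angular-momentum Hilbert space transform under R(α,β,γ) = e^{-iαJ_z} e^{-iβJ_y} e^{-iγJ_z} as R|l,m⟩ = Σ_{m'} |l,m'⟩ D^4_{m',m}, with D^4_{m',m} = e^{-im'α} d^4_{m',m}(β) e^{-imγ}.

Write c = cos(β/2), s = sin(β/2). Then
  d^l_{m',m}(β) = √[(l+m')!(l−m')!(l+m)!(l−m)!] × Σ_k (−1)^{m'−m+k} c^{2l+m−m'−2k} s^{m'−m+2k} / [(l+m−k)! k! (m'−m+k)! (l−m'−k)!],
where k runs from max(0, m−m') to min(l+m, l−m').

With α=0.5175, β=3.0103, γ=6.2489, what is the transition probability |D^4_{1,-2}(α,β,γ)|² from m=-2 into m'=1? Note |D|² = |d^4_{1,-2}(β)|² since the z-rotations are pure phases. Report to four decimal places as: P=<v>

First d^4_{1,-2}(β=3.0103), then the phase factors e^{-i(1)α} and e^{-i(-2)γ}:
With c≡cos(β/2)=0.065599 and s≡sin(β/2)=0.997846, N=[120·6·2·720]^{1/2}=1018.233765
Admissible k: 0..2 (factorial args all ≥0)
  k=0: (−1)^3·1018.2338/(72)·0.0656^5·0.9978^3 = -0.000017
  k=1: (−1)^4·1018.2338/(48)·0.0656^3·0.9978^5 = +0.005924
  k=2: (−1)^5·1018.2338/(240)·0.0656^1·0.9978^7 = -0.274144
d^4_{1,-2}(3.0103) = -0.000017 +0.005924 -0.274144 = -0.268237
|D^4_{1,-2}|² = |d^4_{1,-2}(β)|² = (-0.268237)² = 0.071951 (the z-rotation phases have unit modulus)

P=0.0720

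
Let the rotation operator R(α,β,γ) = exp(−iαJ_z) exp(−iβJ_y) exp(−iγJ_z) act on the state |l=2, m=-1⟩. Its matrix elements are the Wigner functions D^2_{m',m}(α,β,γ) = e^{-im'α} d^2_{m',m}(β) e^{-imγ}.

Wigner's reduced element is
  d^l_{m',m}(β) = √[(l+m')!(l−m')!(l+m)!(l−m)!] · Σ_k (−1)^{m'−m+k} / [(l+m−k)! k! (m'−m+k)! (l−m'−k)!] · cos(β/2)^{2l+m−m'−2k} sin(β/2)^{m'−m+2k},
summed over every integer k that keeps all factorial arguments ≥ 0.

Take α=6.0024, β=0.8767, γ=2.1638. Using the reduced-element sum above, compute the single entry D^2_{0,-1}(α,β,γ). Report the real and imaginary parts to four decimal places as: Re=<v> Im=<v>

D^2_{0,-1}(6.0024,0.8767,2.1638) = e^{-i·0·6.0024}·d^2_{0,-1}(0.8767)·e^{-i·-1·2.1638}. Compute d first:
With c≡cos(β/2)=0.905453 and s≡sin(β/2)=0.424446, N=[2·2·1·6]^{1/2}=4.898979
Admissible k: 0..1 (factorial args all ≥0)
  k=0: (−1)^1·4.8990/(2)·0.9055^3·0.4244^1 = -0.771785
  k=1: (−1)^2·4.8990/(2)·0.9055^1·0.4244^3 = +0.169593
d^2_{0,-1}(0.8767) = -0.771785 +0.169593 = -0.602191
Attach z-rotation phases: D = e^{-i(0)(6.0024)}·(-0.602191)·e^{-i(-1)(2.1638)} = +0.336537-0.499377i

Re=0.3365 Im=-0.4994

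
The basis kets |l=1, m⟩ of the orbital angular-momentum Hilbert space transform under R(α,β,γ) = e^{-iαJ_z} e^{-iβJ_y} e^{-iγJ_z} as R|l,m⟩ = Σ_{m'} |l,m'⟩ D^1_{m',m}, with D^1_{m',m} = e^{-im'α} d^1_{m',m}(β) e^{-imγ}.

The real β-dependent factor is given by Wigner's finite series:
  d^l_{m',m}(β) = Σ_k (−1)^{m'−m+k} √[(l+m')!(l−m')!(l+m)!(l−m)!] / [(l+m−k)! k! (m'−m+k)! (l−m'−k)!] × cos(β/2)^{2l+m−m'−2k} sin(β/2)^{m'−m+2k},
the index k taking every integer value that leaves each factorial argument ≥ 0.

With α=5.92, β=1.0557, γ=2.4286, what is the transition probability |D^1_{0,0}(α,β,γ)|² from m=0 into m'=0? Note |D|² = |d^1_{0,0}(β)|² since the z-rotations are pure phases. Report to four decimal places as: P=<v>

First d^1_{0,0}(β=1.0557), then the phase factors e^{-i(0)α} and e^{-i(0)γ}:
c=cos(1.0557/2)=0.863892, s=sin(1.0557/2)=0.503677; N=√[1·1·1·1]=1.000000
The bounds max(0,m−m')=0 and min(l+m,l−m')=1 give 2 terms
  k=0: (−1)^0·1.0000/(1)·0.8639^2·0.5037^0 = +0.746309
  k=1: (−1)^1·1.0000/(1)·0.8639^0·0.5037^2 = -0.253691
d^1_{0,0}(1.0557) = +0.746309 -0.253691 = +0.492619
|D^1_{0,0}|² = |d^1_{0,0}(β)|² = (+0.492619)² = 0.242673 (the z-rotation phases have unit modulus)

P=0.2427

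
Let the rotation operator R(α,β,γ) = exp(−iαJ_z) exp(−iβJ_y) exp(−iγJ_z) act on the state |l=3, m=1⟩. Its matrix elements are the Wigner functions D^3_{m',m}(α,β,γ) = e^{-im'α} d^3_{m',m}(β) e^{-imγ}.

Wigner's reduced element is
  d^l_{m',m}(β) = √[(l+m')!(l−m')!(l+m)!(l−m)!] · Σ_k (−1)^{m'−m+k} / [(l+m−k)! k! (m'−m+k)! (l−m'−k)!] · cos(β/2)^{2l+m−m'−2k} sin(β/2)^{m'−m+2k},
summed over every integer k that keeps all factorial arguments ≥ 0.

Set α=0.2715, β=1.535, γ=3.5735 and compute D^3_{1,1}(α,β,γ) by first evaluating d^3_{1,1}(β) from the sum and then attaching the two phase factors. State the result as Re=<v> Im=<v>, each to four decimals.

D^3_{1,1}(0.2715,1.535,3.5735) = e^{-i·1·0.2715}·d^3_{1,1}(1.535)·e^{-i·1·3.5735}. Compute d first:
With c≡cos(β/2)=0.719649 and s≡sin(β/2)=0.694338, N=[24·2·24·2]^{1/2}=48.000000
The bounds max(0,m−m')=0 and min(l+m,l−m')=2 give 3 terms
  k=0: (−1)^0·48.0000/(48)·0.7196^6·0.6943^0 = +0.138907
  k=1: (−1)^1·48.0000/(6)·0.7196^4·0.6943^2 = -1.034462
  k=2: (−1)^2·48.0000/(8)·0.7196^2·0.6943^4 = +0.722232
d^3_{1,1}(1.535) = +0.138907 -1.034462 +0.722232 = -0.173323
Phases: e^{-i·(1)·0.2715}=+0.963370-0.268177i, e^{-i·(1)·3.5735}=-0.908169+0.418604i ⇒ D=+0.132183-0.112109i

Re=0.1322 Im=-0.1121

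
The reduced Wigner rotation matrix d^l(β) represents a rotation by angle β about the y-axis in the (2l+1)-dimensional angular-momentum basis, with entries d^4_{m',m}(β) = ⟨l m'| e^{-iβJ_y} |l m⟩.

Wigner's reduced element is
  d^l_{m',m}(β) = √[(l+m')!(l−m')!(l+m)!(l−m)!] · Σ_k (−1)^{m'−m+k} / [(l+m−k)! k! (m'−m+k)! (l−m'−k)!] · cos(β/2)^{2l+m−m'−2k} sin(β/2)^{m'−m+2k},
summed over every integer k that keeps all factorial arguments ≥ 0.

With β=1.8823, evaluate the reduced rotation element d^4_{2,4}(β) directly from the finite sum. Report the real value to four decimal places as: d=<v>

d^4_{2,4}(β=1.8823) via Wigner's sum:
c=cos(1.8823/2)=0.588859, s=sin(1.8823/2)=0.808236; N=√[720·2·40320·1]=7619.763776
k∈{2} keeps every argument non-negative
  k=2: (−1)^0·7619.7638/(1440)·0.5889^6·0.8082^2 = +0.144120
d^4_{2,4}(1.8823) = +0.144120

d=0.1441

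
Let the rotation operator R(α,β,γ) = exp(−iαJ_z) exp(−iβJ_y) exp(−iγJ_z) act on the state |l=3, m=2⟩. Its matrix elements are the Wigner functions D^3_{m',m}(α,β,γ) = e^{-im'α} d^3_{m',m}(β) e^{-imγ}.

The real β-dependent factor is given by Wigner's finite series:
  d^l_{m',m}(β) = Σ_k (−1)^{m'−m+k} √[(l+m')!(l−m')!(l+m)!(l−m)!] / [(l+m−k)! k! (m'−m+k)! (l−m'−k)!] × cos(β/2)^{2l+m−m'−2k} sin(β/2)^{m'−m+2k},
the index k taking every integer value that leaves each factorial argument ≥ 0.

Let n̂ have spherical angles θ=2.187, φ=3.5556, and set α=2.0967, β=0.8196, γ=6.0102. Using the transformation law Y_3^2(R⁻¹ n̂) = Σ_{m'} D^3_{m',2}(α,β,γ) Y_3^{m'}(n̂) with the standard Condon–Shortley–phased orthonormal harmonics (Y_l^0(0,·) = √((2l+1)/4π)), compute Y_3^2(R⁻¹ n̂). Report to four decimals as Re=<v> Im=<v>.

Need the full column D^3_{m',2} for m'=−3..3 at α=2.0967, β=0.8196, γ=6.0102.
cos(β/2)=0.917201, sin(β/2)=0.398426
d^3_{-3,2}: single k=5 term ⇒ +0.022557;  D = +0.019196+0.011846i
d^3_{-2,2}: k∈[4..5] ⇒ +0.105996 -0.004000 = +0.101996;  D = +0.002752-0.101958i
d^3_{-1,2}: k∈[3..4] ⇒ +0.308649 -0.029121 = +0.279529;  D = -0.245454+0.133749i
d^3_{0,2}: k∈[2..3] ⇒ +0.615337 -0.116113 = +0.499224;  D = +0.426649+0.259221i
d^3_{1,2}: k∈[1..2] ⇒ +0.817841 -0.308649 = +0.509192;  D = +0.010217-0.509089i
d^3_{2,2}: k∈[0..1] ⇒ +0.595368 -0.561723 = +0.033645;  D = -0.029432+0.016302i
d^3_{3,2}: single k=0 term ⇒ -0.633497;  D = -0.543663-0.325191i
Y_3^{m'}(θ=2.187,φ=3.5556) and Σ D·Y over m':
  (+0.0192+0.0118i)·(-0.0732+0.2146i)  (+0.0028-0.1020i)·(-0.2660+0.2897i)  (-0.2455+0.1337i)·(-0.1618+0.0711i)  (+0.4266+0.2592i)·(+0.2868+0.0000i)  (+0.0102-0.5091i)·(+0.1618+0.0711i)  (-0.0294+0.0163i)·(-0.2660-0.2897i)  (-0.5437-0.3252i)·(+0.0732+0.2146i)
Y_3^2(R⁻¹ n̂) = +0.257828-0.151502i

Re=0.2578 Im=-0.1515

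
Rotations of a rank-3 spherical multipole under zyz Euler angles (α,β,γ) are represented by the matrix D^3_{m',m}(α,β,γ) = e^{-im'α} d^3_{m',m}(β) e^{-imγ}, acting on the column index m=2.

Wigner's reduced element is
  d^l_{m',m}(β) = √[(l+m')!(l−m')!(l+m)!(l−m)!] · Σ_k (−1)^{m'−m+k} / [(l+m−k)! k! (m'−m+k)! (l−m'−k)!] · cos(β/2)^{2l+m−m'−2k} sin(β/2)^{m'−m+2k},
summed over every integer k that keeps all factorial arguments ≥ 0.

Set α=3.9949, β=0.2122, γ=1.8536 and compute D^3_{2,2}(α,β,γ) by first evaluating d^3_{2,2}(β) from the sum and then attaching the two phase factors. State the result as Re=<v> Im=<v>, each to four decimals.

Re=0.5885 Im=0.6966

Split into d^3_{2,2}(β=0.2122) × two z-phases.
c=cos(0.2122/2)=0.994377, s=sin(0.2122/2)=0.105901; N=√[120·1·120·1]=120.000000
The bounds max(0,m−m')=0 and min(l+m,l−m')=1 give 2 terms
  k=0: (−1)^0·120.0000/(120)·0.9944^6·0.1059^0 = +0.966731
  k=1: (−1)^1·120.0000/(24)·0.9944^4·0.1059^2 = -0.054824
d^3_{2,2}(0.2122) = +0.966731 -0.054824 = +0.911906
Attach z-rotation phases: D = e^{-i(2)(3.9949)}·(+0.911906)·e^{-i(2)(1.8536)} = +0.588460+0.696626i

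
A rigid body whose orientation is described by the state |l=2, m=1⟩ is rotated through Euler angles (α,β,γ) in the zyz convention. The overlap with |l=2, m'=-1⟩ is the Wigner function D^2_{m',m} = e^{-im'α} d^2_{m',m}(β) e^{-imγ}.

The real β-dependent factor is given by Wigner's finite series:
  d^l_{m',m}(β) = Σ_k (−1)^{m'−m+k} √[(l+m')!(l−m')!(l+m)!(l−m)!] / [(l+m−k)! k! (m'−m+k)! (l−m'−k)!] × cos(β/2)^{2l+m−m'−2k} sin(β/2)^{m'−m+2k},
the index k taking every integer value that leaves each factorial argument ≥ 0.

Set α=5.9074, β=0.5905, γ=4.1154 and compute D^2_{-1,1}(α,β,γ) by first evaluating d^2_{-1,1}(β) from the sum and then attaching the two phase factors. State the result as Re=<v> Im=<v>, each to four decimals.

Re=-0.0494 Im=0.2198

Split into d^2_{-1,1}(β=0.5905) × two z-phases.
With c≡cos(β/2)=0.956729 and s≡sin(β/2)=0.290979, N=[1·6·6·1]^{1/2}=6.000000
The bounds max(0,m−m')=2 and min(l+m,l−m')=3 give 2 terms
  k=2: (−1)^0·6.0000/(2)·0.9567^2·0.2910^2 = +0.232500
  k=3: (−1)^1·6.0000/(6)·0.9567^0·0.2910^4 = -0.007169
d^2_{-1,1}(0.5905) = +0.232500 -0.007169 = +0.225331
Attach z-rotation phases: D = e^{-i(-1)(5.9074)}·(+0.225331)·e^{-i(1)(4.1154)} = -0.049439+0.219841i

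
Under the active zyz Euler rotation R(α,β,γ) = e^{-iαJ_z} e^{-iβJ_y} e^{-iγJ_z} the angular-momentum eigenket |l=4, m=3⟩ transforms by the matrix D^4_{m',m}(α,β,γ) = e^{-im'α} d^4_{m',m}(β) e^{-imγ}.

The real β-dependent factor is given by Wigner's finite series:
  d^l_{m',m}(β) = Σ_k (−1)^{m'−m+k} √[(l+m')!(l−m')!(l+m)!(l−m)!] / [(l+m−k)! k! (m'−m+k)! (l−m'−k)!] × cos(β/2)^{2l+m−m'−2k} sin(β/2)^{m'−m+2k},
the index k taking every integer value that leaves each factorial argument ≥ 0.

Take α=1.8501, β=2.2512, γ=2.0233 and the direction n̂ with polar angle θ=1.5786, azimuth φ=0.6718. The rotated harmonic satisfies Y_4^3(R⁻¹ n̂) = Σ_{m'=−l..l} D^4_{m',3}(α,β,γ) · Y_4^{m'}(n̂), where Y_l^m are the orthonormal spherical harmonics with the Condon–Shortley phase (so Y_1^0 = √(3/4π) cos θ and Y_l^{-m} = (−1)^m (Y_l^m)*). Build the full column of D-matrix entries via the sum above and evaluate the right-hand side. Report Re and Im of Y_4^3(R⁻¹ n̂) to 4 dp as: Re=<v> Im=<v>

Need the full column D^4_{m',3} for m'=−4..4 at α=1.8501, β=2.2512, γ=2.0233.
cos(β/2)=0.430635, sin(β/2)=0.902526
d^4_{-4,3}: single k=7 term ⇒ +0.594118;  D = +0.141394+0.577048i
d^4_{-3,3}: k∈[6..7] ⇒ +0.701577 -0.440229 = +0.261349;  D = +0.226855-0.129768i
d^4_{-2,3}: k∈[5..6] ⇒ +0.536800 -0.785945 = -0.249145;  D = +0.178535+0.173777i
d^4_{-1,3}: k∈[4..5] ⇒ +0.301853 -0.795514 = -0.493661;  D = +0.233456-0.434970i
d^4_{0,3}: k∈[3..4] ⇒ +0.128822 -0.565837 = -0.437015;  D = -0.427112-0.092504i
d^4_{1,3}: k∈[2..3] ⇒ +0.041233 -0.301853 = -0.260620;  D = +0.017193+0.260052i
d^4_{2,3}: k∈[1..2] ⇒ +0.009274 -0.122211 = -0.112937;  D = +0.106270-0.038229i
d^4_{3,3}: k∈[0..1] ⇒ +0.001183 -0.036364 = -0.035181;  D = -0.020574-0.028539i
d^4_{4,3}: single k=0 term ⇒ -0.007011;  D = -0.004336+0.005509i
Y_4^{m'}(θ=1.5786,φ=0.6718) and Σ D·Y over m':
  (+0.1414+0.5770i)·(-0.3976-0.1942i)  (+0.2269-0.1298i)·(+0.0042+0.0088i)  (+0.1785+0.1738i)·(-0.0753+0.3258i)  (+0.2335-0.4350i)·(+0.0087-0.0069i)  (-0.4271-0.0925i)·(+0.3172+0.0000i)  (+0.0172+0.2601i)·(-0.0087-0.0069i)  (+0.1063-0.0382i)·(-0.0753-0.3258i)  (-0.0206-0.0285i)·(-0.0042+0.0088i)  (-0.0043+0.0055i)·(-0.3976+0.1942i)
Y_4^3(R⁻¹ n̂) = -0.166367-0.282279i

Re=-0.1664 Im=-0.2823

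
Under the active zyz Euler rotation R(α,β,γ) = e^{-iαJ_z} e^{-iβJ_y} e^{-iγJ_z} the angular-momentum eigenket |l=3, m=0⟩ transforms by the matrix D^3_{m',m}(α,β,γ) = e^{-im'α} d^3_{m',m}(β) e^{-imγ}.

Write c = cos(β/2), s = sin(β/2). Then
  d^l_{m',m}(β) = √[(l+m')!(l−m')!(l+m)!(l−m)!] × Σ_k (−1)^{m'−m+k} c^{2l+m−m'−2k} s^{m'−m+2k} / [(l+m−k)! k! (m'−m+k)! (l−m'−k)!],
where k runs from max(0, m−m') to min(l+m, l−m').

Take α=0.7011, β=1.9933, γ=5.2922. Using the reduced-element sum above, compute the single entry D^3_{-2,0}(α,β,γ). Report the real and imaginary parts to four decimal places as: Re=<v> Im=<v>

First d^3_{-2,0}(β=1.9933), then the phase factors e^{-i(-2)α} and e^{-i(0)γ}:
c=cos(1.9933/2)=0.543118, s=sin(1.9933/2)=0.839656; N=√[1·120·6·6]=65.726707
k∈{2,3} keeps every argument non-negative
  k=2: (−1)^0·65.7267/(12)·0.5431^4·0.8397^2 = +0.336001
  k=3: (−1)^1·65.7267/(12)·0.5431^2·0.8397^4 = -0.803074
d^3_{-2,0}(1.9933) = +0.336001 -0.803074 = -0.467072
D = (+0.167799+0.985821i)·(-0.467072)·(+1.000000+0.000000i) = -0.078374-0.460450i

Re=-0.0784 Im=-0.4604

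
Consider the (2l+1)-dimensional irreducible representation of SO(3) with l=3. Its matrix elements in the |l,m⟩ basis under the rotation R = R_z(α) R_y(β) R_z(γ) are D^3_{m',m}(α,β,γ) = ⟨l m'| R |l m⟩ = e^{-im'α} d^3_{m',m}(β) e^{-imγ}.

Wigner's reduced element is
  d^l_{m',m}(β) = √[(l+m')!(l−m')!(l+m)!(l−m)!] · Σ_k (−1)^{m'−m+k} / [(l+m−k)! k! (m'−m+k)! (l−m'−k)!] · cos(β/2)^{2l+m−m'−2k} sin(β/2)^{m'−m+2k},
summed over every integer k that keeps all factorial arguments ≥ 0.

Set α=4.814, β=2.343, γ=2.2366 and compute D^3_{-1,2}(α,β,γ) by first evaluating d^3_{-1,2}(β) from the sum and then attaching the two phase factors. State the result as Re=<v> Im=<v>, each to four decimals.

Re=-0.4953 Im=-0.1757

Split into d^3_{-1,2}(β=2.343) × two z-phases.
Half-angle: c=0.388770, s=0.921335. N=√(2·24·120·1)=75.894664
The bounds max(0,m−m')=3 and min(l+m,l−m')=4 give 2 terms
  k=3: (−1)^0·75.8947/(12)·0.3888^3·0.9213^3 = +0.290644
  k=4: (−1)^1·75.8947/(24)·0.3888^1·0.9213^5 = -0.816169
d^3_{-1,2}(2.343) = +0.290644 -0.816169 = -0.525525
Attach z-rotation phases: D = e^{-i(-1)(4.814)}·(-0.525525)·e^{-i(2)(2.2366)} = -0.495301-0.175652i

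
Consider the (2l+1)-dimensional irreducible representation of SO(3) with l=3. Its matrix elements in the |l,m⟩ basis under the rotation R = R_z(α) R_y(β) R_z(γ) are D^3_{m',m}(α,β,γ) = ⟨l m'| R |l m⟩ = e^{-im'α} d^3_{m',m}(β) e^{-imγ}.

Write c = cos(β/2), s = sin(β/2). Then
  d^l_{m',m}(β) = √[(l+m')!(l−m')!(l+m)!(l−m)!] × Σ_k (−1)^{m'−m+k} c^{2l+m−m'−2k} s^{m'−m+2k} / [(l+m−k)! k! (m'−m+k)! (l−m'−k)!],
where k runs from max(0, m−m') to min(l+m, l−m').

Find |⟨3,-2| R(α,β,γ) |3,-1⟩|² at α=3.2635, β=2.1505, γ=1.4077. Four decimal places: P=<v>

P=0.1563

First d^3_{-2,-1}(β=2.1505), then the phase factors e^{-i(-2)α} and e^{-i(-1)γ}:
With c≡cos(β/2)=0.475512 and s≡sin(β/2)=0.879709, N=[1·120·2·24]^{1/2}=75.894664
k: max(0,(-1)−(-2))=1 … min(3+(-1),3−(-2))=2
  k=1: (−1)^0·75.8947/(24)·0.4755^5·0.8797^1 = +0.067631
  k=2: (−1)^1·75.8947/(12)·0.4755^3·0.8797^3 = -0.462948
d^3_{-2,-1}(2.1505) = +0.067631 -0.462948 = -0.395317
|D^3_{-2,-1}|² = |d^3_{-2,-1}(β)|² = (-0.395317)² = 0.156276 (the z-rotation phases have unit modulus)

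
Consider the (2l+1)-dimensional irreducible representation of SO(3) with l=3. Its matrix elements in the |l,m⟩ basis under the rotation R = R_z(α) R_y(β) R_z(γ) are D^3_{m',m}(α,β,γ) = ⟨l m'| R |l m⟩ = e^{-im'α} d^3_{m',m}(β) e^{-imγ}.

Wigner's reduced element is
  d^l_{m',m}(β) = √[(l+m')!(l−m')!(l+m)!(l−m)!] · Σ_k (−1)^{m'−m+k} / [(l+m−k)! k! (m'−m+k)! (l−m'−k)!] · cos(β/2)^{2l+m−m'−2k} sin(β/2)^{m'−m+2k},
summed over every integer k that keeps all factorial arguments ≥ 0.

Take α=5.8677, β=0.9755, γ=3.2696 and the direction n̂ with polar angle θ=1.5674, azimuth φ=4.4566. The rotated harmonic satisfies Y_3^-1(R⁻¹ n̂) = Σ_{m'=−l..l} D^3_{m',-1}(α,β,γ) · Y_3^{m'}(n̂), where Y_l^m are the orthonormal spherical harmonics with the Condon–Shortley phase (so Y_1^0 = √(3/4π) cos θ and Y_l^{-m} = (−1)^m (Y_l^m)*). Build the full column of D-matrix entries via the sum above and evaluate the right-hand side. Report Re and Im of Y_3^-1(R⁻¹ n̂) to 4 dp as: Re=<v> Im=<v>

Need the full column D^3_{m',-1} for m'=−3..3 at α=5.8677, β=0.9755, γ=3.2696.
cos(β/2)=0.883390, sin(β/2)=0.468639
d^3_{-3,-1}: single k=2 term ⇒ +0.518003;  D = -0.226408+0.465904i
d^3_{-2,-1}: k∈[1..2] ⇒ +0.797260 -0.448749 = +0.348511;  D = -0.265890+0.225306i
d^3_{-1,-1}: k∈[0..2] ⇒ +0.475241 -1.069982 +0.225845 = -0.368897;  D = +0.353758-0.104595i
d^3_{0,-1}: k∈[0..2] ⇒ -0.873355 +0.737369 -0.069173 = -0.205158;  D = +0.203480+0.026190i
d^3_{1,-1}: k∈[0..2] ⇒ +0.802487 -0.301127 +0.010593 = +0.511953;  D = -0.438185-0.264746i
d^3_{2,-1}: k∈[0..1] ⇒ -0.448749 +0.063146 = -0.385603;  D = +0.221474+0.315656i
d^3_{3,-1}: single k=0 term ⇒ +0.145783;  D = -0.028438-0.142982i
Y_3^{m'}(θ=1.5674,φ=4.4566) and Σ D·Y over m':
  (-0.2264+0.4659i)·(+0.2896-0.3003i)  (-0.2659+0.2253i)·(-0.0030-0.0017i)  (+0.3538-0.1046i)·(+0.0818-0.3126i)  (+0.2035+0.0262i)·(-0.0038+0.0000i)  (-0.4382-0.2647i)·(-0.0818-0.3126i)  (+0.2215+0.3157i)·(-0.0030+0.0017i)  (-0.0284-0.1430i)·(-0.2896-0.3003i)
Y_3^-1(R⁻¹ n̂) = -0.011886+0.291472i

Re=-0.0119 Im=0.2915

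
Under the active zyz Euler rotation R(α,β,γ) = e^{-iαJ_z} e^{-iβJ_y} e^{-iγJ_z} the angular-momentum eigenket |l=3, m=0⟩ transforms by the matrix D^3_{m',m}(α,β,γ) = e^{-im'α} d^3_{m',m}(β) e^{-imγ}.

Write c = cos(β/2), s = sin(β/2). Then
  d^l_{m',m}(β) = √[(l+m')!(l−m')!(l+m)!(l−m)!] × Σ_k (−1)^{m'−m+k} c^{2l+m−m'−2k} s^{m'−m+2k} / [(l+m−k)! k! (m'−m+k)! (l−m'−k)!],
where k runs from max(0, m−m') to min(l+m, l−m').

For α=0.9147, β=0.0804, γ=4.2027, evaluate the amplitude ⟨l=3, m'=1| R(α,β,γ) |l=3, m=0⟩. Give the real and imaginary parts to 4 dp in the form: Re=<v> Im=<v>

Re=-0.0842 Im=0.1093

First d^3_{1,0}(β=0.0804), then the phase factors e^{-i(1)α} and e^{-i(0)γ}:
c=cos(0.0804/2)=0.999192, s=sin(0.0804/2)=0.040189; N=√[24·2·6·6]=41.569219
The bounds max(0,m−m')=0 and min(l+m,l−m')=2 give 3 terms
  k=0: (−1)^1·41.5692/(12)·0.9992^5·0.0402^1 = -0.138658
  k=1: (−1)^2·41.5692/(4)·0.9992^3·0.0402^3 = +0.000673
  k=2: (−1)^3·41.5692/(12)·0.9992^1·0.0402^5 = -0.000000
d^3_{1,0}(0.0804) = -0.138658 +0.000673 -0.000000 = -0.137985
Phases: e^{-i·(1)·0.9147}=+0.610028-0.792380i, e^{-i·(0)·4.2027}=+1.000000+0.000000i ⇒ D=-0.084175+0.109337i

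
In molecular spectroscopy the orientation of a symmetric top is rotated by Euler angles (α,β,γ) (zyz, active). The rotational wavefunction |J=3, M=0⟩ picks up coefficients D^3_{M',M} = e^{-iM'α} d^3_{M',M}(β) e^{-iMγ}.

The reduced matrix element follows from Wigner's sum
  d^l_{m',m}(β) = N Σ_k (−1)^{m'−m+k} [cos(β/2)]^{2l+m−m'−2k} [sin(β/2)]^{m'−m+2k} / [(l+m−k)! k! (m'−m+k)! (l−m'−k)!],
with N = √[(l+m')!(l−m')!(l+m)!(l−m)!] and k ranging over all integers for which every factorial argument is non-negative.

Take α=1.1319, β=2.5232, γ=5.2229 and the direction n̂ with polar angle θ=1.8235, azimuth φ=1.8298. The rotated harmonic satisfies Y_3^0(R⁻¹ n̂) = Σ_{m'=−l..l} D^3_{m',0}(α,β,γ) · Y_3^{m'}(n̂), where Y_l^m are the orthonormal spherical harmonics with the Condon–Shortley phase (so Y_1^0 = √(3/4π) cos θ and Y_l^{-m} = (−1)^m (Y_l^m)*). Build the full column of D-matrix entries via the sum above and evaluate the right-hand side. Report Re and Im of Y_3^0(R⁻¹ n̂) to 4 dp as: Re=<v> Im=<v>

Need the full column D^3_{m',0} for m'=−3..3 at α=1.1319, β=2.5232, γ=5.2229.
cos(β/2)=0.304293, sin(β/2)=0.952578
d^3_{-3,0}: single k=3 term ⇒ +0.108917;  D = -0.105419-0.027380i
d^3_{-2,0}: k∈[2..3] ⇒ +0.042612 -0.417588 = -0.374976;  D = +0.239554-0.288481i
d^3_{-1,0}: k∈[1..3] ⇒ +0.008609 -0.253099 +0.826773 = +0.582283;  D = +0.247436+0.527095i
d^3_{0,0}: k∈[0..3] ⇒ +0.000794 -0.070019 +0.686167 -0.747144 = -0.130202;  D = -0.130202+0.000000i
d^3_{1,0}: k∈[0..2] ⇒ -0.008609 +0.253099 -0.826773 = -0.582283;  D = -0.247436+0.527095i
d^3_{2,0}: k∈[0..1] ⇒ +0.042612 -0.417588 = -0.374976;  D = +0.239554+0.288481i
d^3_{3,0}: single k=0 term ⇒ -0.108917;  D = +0.105419-0.027380i
Y_3^{m'}(θ=1.8235,φ=1.8298) and Σ D·Y over m':
  (-0.1054-0.0274i)·(+0.2655+0.2700i)  (+0.2396-0.2885i)·(+0.2081-0.1186i)  (+0.2474+0.5271i)·(+0.0551+0.2079i)  (-0.1302+0.0000i)·(+0.2507+0.0000i)  (-0.2474+0.5271i)·(-0.0551+0.2079i)  (+0.2396+0.2885i)·(+0.2081+0.1186i)  (+0.1054-0.0274i)·(-0.2655+0.2700i)
Y_3^0(R⁻¹ n̂) = -0.234510-0.000000i

Re=-0.2345 Im=0.0000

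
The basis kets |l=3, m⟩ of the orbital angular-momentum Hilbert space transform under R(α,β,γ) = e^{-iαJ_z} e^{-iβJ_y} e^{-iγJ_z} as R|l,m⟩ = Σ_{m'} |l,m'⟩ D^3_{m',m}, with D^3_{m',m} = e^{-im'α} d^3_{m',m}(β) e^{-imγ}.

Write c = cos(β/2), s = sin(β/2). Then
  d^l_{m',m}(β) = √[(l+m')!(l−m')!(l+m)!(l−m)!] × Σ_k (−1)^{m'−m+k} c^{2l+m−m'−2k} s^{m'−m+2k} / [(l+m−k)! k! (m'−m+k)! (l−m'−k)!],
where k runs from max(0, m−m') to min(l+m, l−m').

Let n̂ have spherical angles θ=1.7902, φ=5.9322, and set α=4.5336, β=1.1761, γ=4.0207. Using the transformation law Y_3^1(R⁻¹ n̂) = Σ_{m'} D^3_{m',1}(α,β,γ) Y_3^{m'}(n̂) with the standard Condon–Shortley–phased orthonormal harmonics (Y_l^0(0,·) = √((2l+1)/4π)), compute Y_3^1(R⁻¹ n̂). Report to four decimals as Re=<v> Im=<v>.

Re=-0.2867 Im=-0.1289

Need the full column D^3_{m',1} for m'=−3..3 at α=4.5336, β=1.1761, γ=4.0207.
cos(β/2)=0.832024, sin(β/2)=0.554740
d^3_{-3,1}: single k=4 term ⇒ +0.253907;  D = -0.250850-0.039279i
d^3_{-2,1}: k∈[3..4] ⇒ +0.621878 -0.138223 = +0.483654;  D = +0.158605-0.456909i
d^3_{-1,1}: k∈[2..4] ⇒ +0.884857 -0.524467 +0.029143 = +0.389533;  D = +0.339410+0.191146i
d^3_{0,1}: k∈[1..3] ⇒ +0.766230 -1.021850 +0.151416 = -0.104204;  D = +0.066465-0.080254i
d^3_{1,1}: k∈[0..2] ⇒ +0.331753 -1.179809 +0.393351 = -0.454706;  D = +0.293040+0.347685i
d^3_{2,1}: k∈[0..1] ⇒ -0.699469 +0.621878 = -0.077591;  D = -0.067276+0.038656i
d^3_{3,1}: single k=0 term ⇒ +0.571173;  D = +0.191954+0.537952i
Y_3^{m'}(θ=1.7902,φ=5.9322) and Σ D·Y over m':
  (-0.2509-0.0393i)·(+0.1920+0.3371i)  (+0.1586-0.4569i)·(-0.1618-0.1368i)  (+0.3394+0.1911i)·(-0.2260-0.0828i)  (+0.0665-0.0803i)·(+0.2244+0.0000i)  (+0.2930+0.3477i)·(+0.2260-0.0828i)  (-0.0673+0.0387i)·(-0.1618+0.1368i)  (+0.1920+0.5380i)·(-0.1920+0.3371i)
Y_3^1(R⁻¹ n̂) = -0.286670-0.128902i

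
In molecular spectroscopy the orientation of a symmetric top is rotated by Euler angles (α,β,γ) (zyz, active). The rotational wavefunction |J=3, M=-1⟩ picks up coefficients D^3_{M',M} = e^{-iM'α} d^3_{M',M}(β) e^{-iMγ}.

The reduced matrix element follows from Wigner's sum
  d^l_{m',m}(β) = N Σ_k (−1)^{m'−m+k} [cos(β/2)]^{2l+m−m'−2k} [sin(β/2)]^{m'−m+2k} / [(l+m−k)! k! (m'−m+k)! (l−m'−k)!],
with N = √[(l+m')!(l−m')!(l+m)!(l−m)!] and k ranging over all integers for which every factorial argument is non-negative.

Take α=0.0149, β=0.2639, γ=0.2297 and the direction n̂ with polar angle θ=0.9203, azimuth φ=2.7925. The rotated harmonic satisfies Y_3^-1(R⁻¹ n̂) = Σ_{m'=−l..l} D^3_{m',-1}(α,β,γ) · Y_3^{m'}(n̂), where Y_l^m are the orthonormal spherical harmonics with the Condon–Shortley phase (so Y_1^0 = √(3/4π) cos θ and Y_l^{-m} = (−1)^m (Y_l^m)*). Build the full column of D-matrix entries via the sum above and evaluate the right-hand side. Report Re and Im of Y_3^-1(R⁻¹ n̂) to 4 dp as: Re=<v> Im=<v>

Need the full column D^3_{m',-1} for m'=−3..3 at α=0.0149, β=0.2639, γ=0.2297.
cos(β/2)=0.991307, sin(β/2)=0.131567
d^3_{-3,-1}: single k=2 term ⇒ +0.064740;  D = +0.062318+0.017543i
d^3_{-2,-1}: k∈[1..2] ⇒ +0.398281 -0.014031 = +0.384250;  D = +0.371385+0.098597i
d^3_{-1,-1}: k∈[0..2] ⇒ +0.948964 -0.133727 +0.001767 = +0.817003;  D = +0.792684+0.197852i
d^3_{0,-1}: k∈[0..2] ⇒ -0.436295 +0.023056 -0.000135 = -0.413375;  D = -0.402517-0.094119i
d^3_{1,-1}: k∈[0..2] ⇒ +0.100295 -0.002356 +0.000005 = +0.097945;  D = +0.095694+0.020877i
d^3_{2,-1}: k∈[0..1] ⇒ -0.014031 +0.000124 = -0.013908;  D = -0.013631-0.002762i
d^3_{3,-1}: single k=0 term ⇒ +0.001140;  D = +0.001121+0.000210i
Y_3^{m'}(θ=0.9203,φ=2.7925) and Σ D·Y over m':
  (+0.0623+0.0175i)·(-0.1051-0.1821i)  (+0.3714+0.0986i)·(+0.3002+0.2519i)  (+0.7927+0.1979i)·(-0.2015-0.0733i)  (-0.4025-0.0941i)·(-0.2636+0.0000i)  (+0.0957+0.0209i)·(+0.2015-0.0733i)  (-0.0136-0.0028i)·(+0.3002-0.2519i)  (+0.0011+0.0002i)·(+0.1051-0.1821i)
Y_3^-1(R⁻¹ n̂) = +0.060386+0.036405i

Re=0.0604 Im=0.0364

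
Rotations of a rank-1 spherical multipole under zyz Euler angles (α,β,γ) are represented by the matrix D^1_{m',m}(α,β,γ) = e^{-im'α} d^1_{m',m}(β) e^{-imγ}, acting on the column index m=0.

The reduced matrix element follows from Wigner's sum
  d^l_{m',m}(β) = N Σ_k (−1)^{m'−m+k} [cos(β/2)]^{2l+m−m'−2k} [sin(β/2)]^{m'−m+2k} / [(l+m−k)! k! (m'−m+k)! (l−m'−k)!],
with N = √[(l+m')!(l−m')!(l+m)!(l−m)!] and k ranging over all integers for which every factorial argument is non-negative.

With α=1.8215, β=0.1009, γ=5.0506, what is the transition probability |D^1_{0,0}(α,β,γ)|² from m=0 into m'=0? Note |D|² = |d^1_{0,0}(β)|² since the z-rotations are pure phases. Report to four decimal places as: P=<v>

First d^1_{0,0}(β=0.1009), then the phase factors e^{-i(0)α} and e^{-i(0)γ}:
Half-angle: c=0.998728, s=0.050429. N=√(1·1·1·1)=1.000000
k: max(0,(0)−(0))=0 … min(1+(0),1−(0))=1
  k=0: (−1)^0·1.0000/(1)·0.9987^2·0.0504^0 = +0.997457
  k=1: (−1)^1·1.0000/(1)·0.9987^0·0.0504^2 = -0.002543
d^1_{0,0}(0.1009) = +0.997457 -0.002543 = +0.994914
|D^1_{0,0}|² = |d^1_{0,0}(β)|² = (+0.994914)² = 0.989854 (the z-rotation phases have unit modulus)

P=0.9899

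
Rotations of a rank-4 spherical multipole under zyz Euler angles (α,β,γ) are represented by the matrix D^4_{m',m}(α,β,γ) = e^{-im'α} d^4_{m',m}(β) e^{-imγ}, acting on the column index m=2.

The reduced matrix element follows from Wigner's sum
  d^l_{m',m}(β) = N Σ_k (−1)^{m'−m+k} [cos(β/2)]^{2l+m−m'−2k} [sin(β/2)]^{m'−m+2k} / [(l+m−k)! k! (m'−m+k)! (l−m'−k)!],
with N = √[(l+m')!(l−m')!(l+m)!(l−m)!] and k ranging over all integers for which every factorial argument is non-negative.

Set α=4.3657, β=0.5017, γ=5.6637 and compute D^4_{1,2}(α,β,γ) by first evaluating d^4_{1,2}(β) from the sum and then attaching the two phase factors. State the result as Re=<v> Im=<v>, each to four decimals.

D^4_{1,2}(4.3657,0.5017,5.6637) = e^{-i·1·4.3657}·d^4_{1,2}(0.5017)·e^{-i·2·5.6637}. Compute d first:
c=cos(0.5017/2)=0.968702, s=sin(0.5017/2)=0.248227; N=√[120·6·720·2]=1018.233765
Admissible k: 1..3 (factorial args all ≥0)
  k=1: (−1)^0·1018.2338/(240)·0.9687^7·0.2482^1 = +0.842979
  k=2: (−1)^1·1018.2338/(48)·0.9687^5·0.2482^3 = -0.276762
  k=3: (−1)^2·1018.2338/(72)·0.9687^3·0.2482^5 = +0.012115
d^4_{1,2}(0.5017) = +0.842979 -0.276762 +0.012115 = +0.578332
Attach z-rotation phases: D = e^{-i(1)(4.3657)}·(+0.578332)·e^{-i(2)(5.6637)} = -0.578269-0.008596i

Re=-0.5783 Im=-0.0086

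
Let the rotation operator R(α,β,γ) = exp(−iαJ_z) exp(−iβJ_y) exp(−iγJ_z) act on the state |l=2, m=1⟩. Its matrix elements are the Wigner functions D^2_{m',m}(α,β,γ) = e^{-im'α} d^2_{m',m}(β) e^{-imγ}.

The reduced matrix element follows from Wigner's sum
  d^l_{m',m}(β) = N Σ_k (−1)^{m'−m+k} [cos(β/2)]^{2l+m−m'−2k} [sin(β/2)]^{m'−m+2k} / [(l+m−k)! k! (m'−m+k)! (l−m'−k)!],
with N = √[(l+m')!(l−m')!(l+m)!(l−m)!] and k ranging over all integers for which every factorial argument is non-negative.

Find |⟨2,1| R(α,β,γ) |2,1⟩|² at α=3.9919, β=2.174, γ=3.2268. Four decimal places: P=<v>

P=0.2133

D^2_{1,1}(3.9919,2.174,3.2268) = e^{-i·1·3.9919}·d^2_{1,1}(2.174)·e^{-i·1·3.2268}. Compute d first:
With c≡cos(β/2)=0.465143 and s≡sin(β/2)=0.885235, N=[6·1·6·1]^{1/2}=6.000000
k∈{0,1} keeps every argument non-negative
  k=0: (−1)^0·6.0000/(6)·0.4651^4·0.8852^0 = +0.046811
  k=1: (−1)^1·6.0000/(2)·0.4651^2·0.8852^2 = -0.508642
d^2_{1,1}(2.174) = +0.046811 -0.508642 = -0.461831
|D^2_{1,1}|² = |d^2_{1,1}(β)|² = (-0.461831)² = 0.213288 (the z-rotation phases have unit modulus)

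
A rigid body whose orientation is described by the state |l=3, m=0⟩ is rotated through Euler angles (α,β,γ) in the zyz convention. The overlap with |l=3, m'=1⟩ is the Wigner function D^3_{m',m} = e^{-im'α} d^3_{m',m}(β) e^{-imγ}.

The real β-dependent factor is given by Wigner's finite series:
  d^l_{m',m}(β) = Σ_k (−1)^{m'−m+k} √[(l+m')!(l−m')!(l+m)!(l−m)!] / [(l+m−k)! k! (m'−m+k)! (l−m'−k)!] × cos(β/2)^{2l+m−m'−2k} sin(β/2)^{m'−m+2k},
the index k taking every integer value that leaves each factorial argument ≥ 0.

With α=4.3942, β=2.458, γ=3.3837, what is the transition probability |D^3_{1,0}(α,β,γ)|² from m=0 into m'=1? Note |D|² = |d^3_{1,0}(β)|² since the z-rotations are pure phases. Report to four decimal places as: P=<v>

First d^3_{1,0}(β=2.458), then the phase factors e^{-i(1)α} and e^{-i(0)γ}:
With c≡cos(β/2)=0.335180 and s≡sin(β/2)=0.942154, N=[24·2·6·6]^{1/2}=41.569219
k: max(0,(0)−(1))=0 … min(3+(0),3−(1))=2
  k=0: (−1)^1·41.5692/(12)·0.3352^5·0.9422^1 = -0.013807
  k=1: (−1)^2·41.5692/(4)·0.3352^3·0.9422^3 = +0.327275
  k=2: (−1)^3·41.5692/(12)·0.3352^1·0.9422^5 = -0.861943
d^3_{1,0}(2.458) = -0.013807 +0.327275 -0.861943 = -0.548475
|D^3_{1,0}|² = |d^3_{1,0}(β)|² = (-0.548475)² = 0.300825 (the z-rotation phases have unit modulus)

P=0.3008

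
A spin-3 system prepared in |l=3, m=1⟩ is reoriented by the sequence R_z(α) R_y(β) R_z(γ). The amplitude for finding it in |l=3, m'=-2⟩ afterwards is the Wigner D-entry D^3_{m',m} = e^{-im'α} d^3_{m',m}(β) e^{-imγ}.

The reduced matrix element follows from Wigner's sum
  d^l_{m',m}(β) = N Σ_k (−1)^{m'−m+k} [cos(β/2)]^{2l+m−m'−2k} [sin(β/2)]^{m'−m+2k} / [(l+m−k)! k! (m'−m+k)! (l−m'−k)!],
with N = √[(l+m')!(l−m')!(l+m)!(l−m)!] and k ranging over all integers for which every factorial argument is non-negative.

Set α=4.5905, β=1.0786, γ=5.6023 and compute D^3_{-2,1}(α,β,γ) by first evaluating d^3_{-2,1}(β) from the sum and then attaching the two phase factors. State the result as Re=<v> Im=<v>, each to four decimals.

Split into d^3_{-2,1}(β=1.0786) × two z-phases.
Half-angle: c=0.858068, s=0.513535. N=√(1·120·24·2)=75.894664
Admissible k: 3..4 (factorial args all ≥0)
  k=3: (−1)^0·75.8947/(12)·0.8581^3·0.5135^3 = +0.541137
  k=4: (−1)^1·75.8947/(24)·0.8581^1·0.5135^5 = -0.096911
d^3_{-2,1}(1.0786) = +0.541137 -0.096911 = +0.444225
Phases: e^{-i·(-2)·4.5905}=-0.970433+0.241371i, e^{-i·(1)·5.6023}=+0.777016+0.629481i ⇒ D=-0.402459-0.188050i

Re=-0.4025 Im=-0.1880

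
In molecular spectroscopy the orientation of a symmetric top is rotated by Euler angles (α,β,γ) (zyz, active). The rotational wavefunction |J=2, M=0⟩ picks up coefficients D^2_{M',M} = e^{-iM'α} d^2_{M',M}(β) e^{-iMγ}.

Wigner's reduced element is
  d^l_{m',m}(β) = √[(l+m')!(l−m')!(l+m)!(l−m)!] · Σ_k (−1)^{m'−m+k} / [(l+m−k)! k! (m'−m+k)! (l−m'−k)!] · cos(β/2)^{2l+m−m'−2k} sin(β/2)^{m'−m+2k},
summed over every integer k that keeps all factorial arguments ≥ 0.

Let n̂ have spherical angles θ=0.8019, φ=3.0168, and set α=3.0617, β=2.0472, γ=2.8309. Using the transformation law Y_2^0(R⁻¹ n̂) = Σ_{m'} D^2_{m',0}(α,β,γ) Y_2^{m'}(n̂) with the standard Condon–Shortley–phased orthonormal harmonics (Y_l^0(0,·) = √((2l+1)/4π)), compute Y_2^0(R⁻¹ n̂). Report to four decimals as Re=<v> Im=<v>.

Re=-0.2190 Im=0.0000

Need the full column D^2_{m',0} for m'=−2..2 at α=3.0617, β=2.0472, γ=2.8309.
cos(β/2)=0.520295, sin(β/2)=0.853987
d^2_{-2,0}: single k=2 term ⇒ +0.483590;  D = +0.477429-0.076942i
d^2_{-1,0}: k∈[1..2] ⇒ +0.294629 -0.793740 = -0.499111;  D = +0.497519-0.039833i
d^2_{0,0}: k∈[0..2] ⇒ +0.073282 -0.789699 +0.531868 = -0.184548;  D = -0.184548+0.000000i
d^2_{1,0}: k∈[0..1] ⇒ -0.294629 +0.793740 = +0.499111;  D = -0.497519-0.039833i
d^2_{2,0}: single k=0 term ⇒ +0.483590;  D = +0.477429+0.076942i
Y_2^{m'}(θ=0.8019,φ=3.0168) and Σ D·Y over m':
  (+0.4774-0.0769i)·(+0.1933+0.0493i)  (+0.4975-0.0398i)·(-0.3831-0.0481i)  (-0.1845+0.0000i)·(+0.1421+0.0000i)  (-0.4975-0.0398i)·(+0.3831-0.0481i)  (+0.4774+0.0769i)·(+0.1933-0.0493i)
Y_2^0(R⁻¹ n̂) = -0.219026+0.000000i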